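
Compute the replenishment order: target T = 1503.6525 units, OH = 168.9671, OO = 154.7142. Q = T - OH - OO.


Inventory position = OH + OO = 168.9671 + 154.7142 = 323.6813
Q = 1503.6525 - 323.6813 = 1179.9712

1179.9712 units


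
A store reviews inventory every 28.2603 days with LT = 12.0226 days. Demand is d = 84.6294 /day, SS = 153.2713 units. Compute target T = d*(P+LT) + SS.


P + LT = 40.2829
d*(P+LT) = 84.6294 * 40.2829 = 3409.1177
T = 3409.1177 + 153.2713 = 3562.3890

3562.3890 units


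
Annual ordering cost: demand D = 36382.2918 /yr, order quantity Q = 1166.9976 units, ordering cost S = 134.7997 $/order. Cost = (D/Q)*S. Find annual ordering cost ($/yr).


Number of orders = D/Q = 31.1760
Cost = 31.1760 * 134.7997 = 4202.5125

4202.5125 $/yr


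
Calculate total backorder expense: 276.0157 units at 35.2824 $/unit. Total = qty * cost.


Total = 276.0157 * 35.2824 = 9738.4963

9738.4963 $


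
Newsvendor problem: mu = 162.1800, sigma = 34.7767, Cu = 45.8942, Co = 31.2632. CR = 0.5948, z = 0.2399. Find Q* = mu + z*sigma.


CR = Cu/(Cu+Co) = 45.8942/(45.8942+31.2632) = 0.5948
z = 0.2399
Q* = 162.1800 + 0.2399 * 34.7767 = 170.5229

170.5229 units


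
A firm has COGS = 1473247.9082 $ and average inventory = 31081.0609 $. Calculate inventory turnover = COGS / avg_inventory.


Turnover = 1473247.9082 / 31081.0609 = 47.4002

47.4002


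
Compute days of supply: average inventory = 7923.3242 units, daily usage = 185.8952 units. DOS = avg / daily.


DOS = 7923.3242 / 185.8952 = 42.6225

42.6225 days


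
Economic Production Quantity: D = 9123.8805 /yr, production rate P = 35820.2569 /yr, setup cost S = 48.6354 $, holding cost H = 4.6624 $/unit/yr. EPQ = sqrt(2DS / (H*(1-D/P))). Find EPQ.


1 - D/P = 1 - 0.2547 = 0.7453
H*(1-D/P) = 3.4748
2DS = 887487.1553
EPQ = sqrt(255404.7238) = 505.3758

505.3758 units


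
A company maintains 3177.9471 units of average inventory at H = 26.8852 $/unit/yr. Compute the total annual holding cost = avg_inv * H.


Cost = 3177.9471 * 26.8852 = 85439.7434

85439.7434 $/yr


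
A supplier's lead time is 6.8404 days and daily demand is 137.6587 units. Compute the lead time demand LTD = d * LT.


LTD = 137.6587 * 6.8404 = 941.6406

941.6406 units


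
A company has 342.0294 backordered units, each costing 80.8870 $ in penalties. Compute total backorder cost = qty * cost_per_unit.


Total = 342.0294 * 80.8870 = 27665.7321

27665.7321 $


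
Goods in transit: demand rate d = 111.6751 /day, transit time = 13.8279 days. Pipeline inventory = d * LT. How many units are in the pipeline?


Pipeline = 111.6751 * 13.8279 = 1544.2321

1544.2321 units


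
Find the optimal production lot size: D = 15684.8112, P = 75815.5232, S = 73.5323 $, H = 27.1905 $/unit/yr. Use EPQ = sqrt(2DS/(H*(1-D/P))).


1 - D/P = 1 - 0.2069 = 0.7931
H*(1-D/P) = 21.5653
2DS = 2306680.4852
EPQ = sqrt(106962.6214) = 327.0514

327.0514 units


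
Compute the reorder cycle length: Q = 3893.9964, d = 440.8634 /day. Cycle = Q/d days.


Cycle = 3893.9964 / 440.8634 = 8.8327

8.8327 days


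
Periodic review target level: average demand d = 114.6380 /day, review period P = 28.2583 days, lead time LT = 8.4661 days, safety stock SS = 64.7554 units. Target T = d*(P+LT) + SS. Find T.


P + LT = 36.7244
d*(P+LT) = 114.6380 * 36.7244 = 4210.0118
T = 4210.0118 + 64.7554 = 4274.7672

4274.7672 units


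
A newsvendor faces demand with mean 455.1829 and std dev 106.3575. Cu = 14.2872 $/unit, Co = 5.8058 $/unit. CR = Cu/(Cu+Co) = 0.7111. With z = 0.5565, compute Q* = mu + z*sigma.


CR = Cu/(Cu+Co) = 14.2872/(14.2872+5.8058) = 0.7111
z = 0.5565
Q* = 455.1829 + 0.5565 * 106.3575 = 514.3708

514.3708 units


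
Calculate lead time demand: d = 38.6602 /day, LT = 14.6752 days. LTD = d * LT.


LTD = 38.6602 * 14.6752 = 567.3462

567.3462 units


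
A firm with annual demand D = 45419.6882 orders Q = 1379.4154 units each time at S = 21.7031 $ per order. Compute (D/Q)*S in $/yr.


Number of orders = D/Q = 32.9268
Cost = 32.9268 * 21.7031 = 714.6129

714.6129 $/yr


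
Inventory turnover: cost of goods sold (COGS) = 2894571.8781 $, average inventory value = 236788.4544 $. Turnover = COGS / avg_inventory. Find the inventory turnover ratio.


Turnover = 2894571.8781 / 236788.4544 = 12.2243

12.2243


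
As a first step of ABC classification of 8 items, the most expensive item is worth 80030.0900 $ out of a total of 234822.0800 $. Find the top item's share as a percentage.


Top item = 80030.0900
Total = 234822.0800
Percentage = 80030.0900 / 234822.0800 * 100 = 34.0812

34.0812%


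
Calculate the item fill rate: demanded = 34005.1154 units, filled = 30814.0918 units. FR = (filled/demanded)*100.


FR = 30814.0918 / 34005.1154 * 100 = 90.6160

90.6160%


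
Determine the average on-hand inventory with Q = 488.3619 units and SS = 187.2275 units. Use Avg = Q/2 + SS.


Q/2 = 244.1809
Avg = 244.1809 + 187.2275 = 431.4085

431.4085 units


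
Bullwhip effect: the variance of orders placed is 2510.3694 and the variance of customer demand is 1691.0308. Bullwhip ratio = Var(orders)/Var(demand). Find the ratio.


BW = 2510.3694 / 1691.0308 = 1.4845

1.4845


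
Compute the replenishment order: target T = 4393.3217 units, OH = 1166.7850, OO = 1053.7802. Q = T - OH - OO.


Inventory position = OH + OO = 1166.7850 + 1053.7802 = 2220.5652
Q = 4393.3217 - 2220.5652 = 2172.7565

2172.7565 units


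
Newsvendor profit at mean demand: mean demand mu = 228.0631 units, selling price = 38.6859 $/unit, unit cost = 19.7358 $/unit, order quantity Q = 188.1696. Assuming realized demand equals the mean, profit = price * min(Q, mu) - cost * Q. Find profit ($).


Sales at mu = min(188.1696, 228.0631) = 188.1696
Revenue = 38.6859 * 188.1696 = 7279.5103
Total cost = 19.7358 * 188.1696 = 3713.6776
Profit = 7279.5103 - 3713.6776 = 3565.8327

3565.8327 $


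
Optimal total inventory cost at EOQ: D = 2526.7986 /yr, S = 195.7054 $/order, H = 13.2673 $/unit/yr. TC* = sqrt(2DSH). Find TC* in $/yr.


2*D*S*H = 13121575.4457
TC* = sqrt(13121575.4457) = 3622.3715

3622.3715 $/yr


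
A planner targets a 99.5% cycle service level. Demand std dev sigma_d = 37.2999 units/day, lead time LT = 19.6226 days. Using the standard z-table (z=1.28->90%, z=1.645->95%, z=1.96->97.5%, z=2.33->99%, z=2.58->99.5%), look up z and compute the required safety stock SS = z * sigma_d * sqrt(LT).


From the table, SL = 99.5% corresponds to z = 2.58
sqrt(LT) = sqrt(19.6226) = 4.4297
SS = 2.58 * 37.2999 * 4.4297 = 426.2905

426.2905 units


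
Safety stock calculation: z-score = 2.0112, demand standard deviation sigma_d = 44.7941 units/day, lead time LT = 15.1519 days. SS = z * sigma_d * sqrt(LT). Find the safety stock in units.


sqrt(LT) = sqrt(15.1519) = 3.8925
SS = 2.0112 * 44.7941 * 3.8925 = 350.6789

350.6789 units


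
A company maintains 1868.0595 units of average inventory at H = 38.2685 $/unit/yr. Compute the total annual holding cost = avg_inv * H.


Cost = 1868.0595 * 38.2685 = 71487.8350

71487.8350 $/yr


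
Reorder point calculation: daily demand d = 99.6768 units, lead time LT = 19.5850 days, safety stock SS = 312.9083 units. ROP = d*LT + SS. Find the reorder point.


d*LT = 99.6768 * 19.5850 = 1952.1701
ROP = 1952.1701 + 312.9083 = 2265.0784

2265.0784 units


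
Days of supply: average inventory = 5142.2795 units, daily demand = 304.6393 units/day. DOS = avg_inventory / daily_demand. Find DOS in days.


DOS = 5142.2795 / 304.6393 = 16.8799

16.8799 days


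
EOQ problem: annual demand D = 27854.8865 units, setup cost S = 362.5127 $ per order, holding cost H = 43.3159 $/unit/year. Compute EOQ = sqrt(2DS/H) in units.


2*D*S = 2 * 27854.8865 * 362.5127 = 20195500.2266
2*D*S/H = 466237.5762
EOQ = sqrt(466237.5762) = 682.8159

682.8159 units


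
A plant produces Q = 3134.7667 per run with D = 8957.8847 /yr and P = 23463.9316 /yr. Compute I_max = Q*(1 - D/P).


D/P = 0.3818
1 - D/P = 0.6182
I_max = 3134.7667 * 0.6182 = 1937.9989

1937.9989 units


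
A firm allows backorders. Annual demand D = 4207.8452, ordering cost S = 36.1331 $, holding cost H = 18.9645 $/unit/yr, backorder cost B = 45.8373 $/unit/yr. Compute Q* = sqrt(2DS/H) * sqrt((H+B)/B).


sqrt(2DS/H) = 126.6271
sqrt((H+B)/B) = 1.1890
Q* = 126.6271 * 1.1890 = 150.5604

150.5604 units


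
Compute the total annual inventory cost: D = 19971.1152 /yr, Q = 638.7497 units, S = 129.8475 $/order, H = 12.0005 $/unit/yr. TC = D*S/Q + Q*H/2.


Ordering cost = D*S/Q = 4059.8052
Holding cost = Q*H/2 = 3832.6579
TC = 4059.8052 + 3832.6579 = 7892.4631

7892.4631 $/yr


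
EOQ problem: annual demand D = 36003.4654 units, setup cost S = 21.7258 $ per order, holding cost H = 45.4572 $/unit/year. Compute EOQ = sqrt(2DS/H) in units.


2*D*S = 2 * 36003.4654 * 21.7258 = 1564408.1772
2*D*S/H = 34414.9701
EOQ = sqrt(34414.9701) = 185.5127

185.5127 units


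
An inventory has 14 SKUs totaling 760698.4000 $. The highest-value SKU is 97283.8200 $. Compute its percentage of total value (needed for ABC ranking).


Top item = 97283.8200
Total = 760698.4000
Percentage = 97283.8200 / 760698.4000 * 100 = 12.7888

12.7888%


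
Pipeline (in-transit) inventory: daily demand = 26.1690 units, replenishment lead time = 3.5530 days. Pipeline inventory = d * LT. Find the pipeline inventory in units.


Pipeline = 26.1690 * 3.5530 = 92.9785

92.9785 units


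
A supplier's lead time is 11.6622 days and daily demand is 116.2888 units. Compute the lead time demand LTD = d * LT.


LTD = 116.2888 * 11.6622 = 1356.1832

1356.1832 units


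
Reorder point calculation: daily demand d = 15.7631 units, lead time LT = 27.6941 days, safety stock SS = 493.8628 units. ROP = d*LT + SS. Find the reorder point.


d*LT = 15.7631 * 27.6941 = 436.5449
ROP = 436.5449 + 493.8628 = 930.4077

930.4077 units


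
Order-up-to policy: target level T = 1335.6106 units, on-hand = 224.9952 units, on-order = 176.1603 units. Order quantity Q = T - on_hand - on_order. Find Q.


Inventory position = OH + OO = 224.9952 + 176.1603 = 401.1555
Q = 1335.6106 - 401.1555 = 934.4551

934.4551 units


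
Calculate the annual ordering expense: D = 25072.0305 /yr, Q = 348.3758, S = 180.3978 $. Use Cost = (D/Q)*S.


Number of orders = D/Q = 71.9683
Cost = 71.9683 * 180.3978 = 12982.9315

12982.9315 $/yr


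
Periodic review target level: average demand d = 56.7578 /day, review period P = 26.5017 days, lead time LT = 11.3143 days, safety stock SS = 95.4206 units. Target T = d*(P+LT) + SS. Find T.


P + LT = 37.8160
d*(P+LT) = 56.7578 * 37.8160 = 2146.3530
T = 2146.3530 + 95.4206 = 2241.7736

2241.7736 units


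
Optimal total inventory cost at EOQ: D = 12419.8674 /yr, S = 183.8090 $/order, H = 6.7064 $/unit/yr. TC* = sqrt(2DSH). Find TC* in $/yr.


2*D*S*H = 30619858.5604
TC* = sqrt(30619858.5604) = 5533.5214

5533.5214 $/yr


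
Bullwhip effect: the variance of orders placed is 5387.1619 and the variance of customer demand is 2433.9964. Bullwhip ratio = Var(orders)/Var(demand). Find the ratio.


BW = 5387.1619 / 2433.9964 = 2.2133

2.2133


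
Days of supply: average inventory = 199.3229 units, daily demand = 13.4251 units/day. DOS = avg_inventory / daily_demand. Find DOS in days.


DOS = 199.3229 / 13.4251 = 14.8470

14.8470 days


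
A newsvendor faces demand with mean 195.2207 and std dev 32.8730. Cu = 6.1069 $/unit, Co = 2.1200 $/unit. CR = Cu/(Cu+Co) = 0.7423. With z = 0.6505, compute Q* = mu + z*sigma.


CR = Cu/(Cu+Co) = 6.1069/(6.1069+2.1200) = 0.7423
z = 0.6505
Q* = 195.2207 + 0.6505 * 32.8730 = 216.6046

216.6046 units


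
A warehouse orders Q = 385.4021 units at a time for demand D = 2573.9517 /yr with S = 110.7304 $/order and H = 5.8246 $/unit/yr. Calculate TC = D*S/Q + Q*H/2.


Ordering cost = D*S/Q = 739.5256
Holding cost = Q*H/2 = 1122.4065
TC = 739.5256 + 1122.4065 = 1861.9321

1861.9321 $/yr


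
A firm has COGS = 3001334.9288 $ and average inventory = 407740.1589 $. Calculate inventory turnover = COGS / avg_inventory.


Turnover = 3001334.9288 / 407740.1589 = 7.3609

7.3609


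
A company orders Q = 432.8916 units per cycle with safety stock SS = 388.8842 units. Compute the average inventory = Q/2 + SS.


Q/2 = 216.4458
Avg = 216.4458 + 388.8842 = 605.3300

605.3300 units


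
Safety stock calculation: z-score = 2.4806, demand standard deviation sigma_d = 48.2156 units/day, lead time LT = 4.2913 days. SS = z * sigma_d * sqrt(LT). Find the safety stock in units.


sqrt(LT) = sqrt(4.2913) = 2.0715
SS = 2.4806 * 48.2156 * 2.0715 = 247.7643

247.7643 units


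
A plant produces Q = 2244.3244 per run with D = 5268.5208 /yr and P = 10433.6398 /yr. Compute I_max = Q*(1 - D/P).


D/P = 0.5050
1 - D/P = 0.4950
I_max = 2244.3244 * 0.4950 = 1111.0411

1111.0411 units


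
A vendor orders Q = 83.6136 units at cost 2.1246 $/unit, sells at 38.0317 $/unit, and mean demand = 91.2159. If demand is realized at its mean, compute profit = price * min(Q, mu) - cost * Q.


Sales at mu = min(83.6136, 91.2159) = 83.6136
Revenue = 38.0317 * 83.6136 = 3179.9674
Total cost = 2.1246 * 83.6136 = 177.6455
Profit = 3179.9674 - 177.6455 = 3002.3219

3002.3219 $


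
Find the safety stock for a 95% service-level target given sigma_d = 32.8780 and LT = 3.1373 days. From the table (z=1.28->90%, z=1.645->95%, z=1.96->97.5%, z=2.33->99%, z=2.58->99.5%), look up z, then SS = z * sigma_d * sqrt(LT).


From the table, SL = 95% corresponds to z = 1.645
sqrt(LT) = sqrt(3.1373) = 1.7712
SS = 1.645 * 32.8780 * 1.7712 = 95.7964

95.7964 units


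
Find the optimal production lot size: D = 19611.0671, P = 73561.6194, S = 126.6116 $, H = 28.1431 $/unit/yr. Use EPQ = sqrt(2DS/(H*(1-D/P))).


1 - D/P = 1 - 0.2666 = 0.7334
H*(1-D/P) = 20.6403
2DS = 4965977.1665
EPQ = sqrt(240595.8715) = 490.5057

490.5057 units


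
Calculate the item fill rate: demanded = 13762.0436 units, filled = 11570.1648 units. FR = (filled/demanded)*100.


FR = 11570.1648 / 13762.0436 * 100 = 84.0730

84.0730%


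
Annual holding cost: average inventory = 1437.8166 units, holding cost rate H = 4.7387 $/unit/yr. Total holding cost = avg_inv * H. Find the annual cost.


Cost = 1437.8166 * 4.7387 = 6813.3815

6813.3815 $/yr


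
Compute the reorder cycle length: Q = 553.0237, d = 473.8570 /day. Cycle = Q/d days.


Cycle = 553.0237 / 473.8570 = 1.1671

1.1671 days


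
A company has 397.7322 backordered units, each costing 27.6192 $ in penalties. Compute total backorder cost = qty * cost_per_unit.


Total = 397.7322 * 27.6192 = 10985.0452

10985.0452 $


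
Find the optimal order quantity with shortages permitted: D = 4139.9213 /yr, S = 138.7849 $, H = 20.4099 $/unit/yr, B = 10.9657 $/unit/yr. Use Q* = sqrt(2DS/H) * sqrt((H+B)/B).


sqrt(2DS/H) = 237.2803
sqrt((H+B)/B) = 1.6915
Q* = 237.2803 * 1.6915 = 401.3650

401.3650 units


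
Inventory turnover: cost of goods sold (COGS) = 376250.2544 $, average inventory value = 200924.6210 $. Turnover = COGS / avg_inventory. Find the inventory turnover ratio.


Turnover = 376250.2544 / 200924.6210 = 1.8726

1.8726


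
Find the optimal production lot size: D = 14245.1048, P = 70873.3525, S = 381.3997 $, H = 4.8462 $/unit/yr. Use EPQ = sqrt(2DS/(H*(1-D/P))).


1 - D/P = 1 - 0.2010 = 0.7990
H*(1-D/P) = 3.8721
2DS = 10866157.3944
EPQ = sqrt(2806238.0673) = 1675.1830

1675.1830 units


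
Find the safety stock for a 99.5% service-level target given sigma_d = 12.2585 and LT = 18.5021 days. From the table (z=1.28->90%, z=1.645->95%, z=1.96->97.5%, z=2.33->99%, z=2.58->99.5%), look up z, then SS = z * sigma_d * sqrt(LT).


From the table, SL = 99.5% corresponds to z = 2.58
sqrt(LT) = sqrt(18.5021) = 4.3014
SS = 2.58 * 12.2585 * 4.3014 = 136.0403

136.0403 units


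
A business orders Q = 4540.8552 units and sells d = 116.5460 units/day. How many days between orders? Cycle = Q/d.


Cycle = 4540.8552 / 116.5460 = 38.9619

38.9619 days


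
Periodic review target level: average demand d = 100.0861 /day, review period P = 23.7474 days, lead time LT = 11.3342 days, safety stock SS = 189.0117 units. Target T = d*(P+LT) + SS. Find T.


P + LT = 35.0816
d*(P+LT) = 100.0861 * 35.0816 = 3511.1805
T = 3511.1805 + 189.0117 = 3700.1922

3700.1922 units


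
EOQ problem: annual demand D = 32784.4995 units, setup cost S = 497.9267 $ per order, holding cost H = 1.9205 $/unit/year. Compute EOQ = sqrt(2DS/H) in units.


2*D*S = 2 * 32784.4995 * 497.9267 = 32648555.2944
2*D*S/H = 17000028.7917
EOQ = sqrt(17000028.7917) = 4123.1091

4123.1091 units


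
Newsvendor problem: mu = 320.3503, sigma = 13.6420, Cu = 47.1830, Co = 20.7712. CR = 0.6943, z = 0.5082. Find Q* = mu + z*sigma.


CR = Cu/(Cu+Co) = 47.1830/(47.1830+20.7712) = 0.6943
z = 0.5082
Q* = 320.3503 + 0.5082 * 13.6420 = 327.2832

327.2832 units


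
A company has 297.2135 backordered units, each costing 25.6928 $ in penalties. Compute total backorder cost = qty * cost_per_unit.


Total = 297.2135 * 25.6928 = 7636.2470

7636.2470 $


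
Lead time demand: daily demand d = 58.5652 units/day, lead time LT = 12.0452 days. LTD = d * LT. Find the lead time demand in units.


LTD = 58.5652 * 12.0452 = 705.4295

705.4295 units


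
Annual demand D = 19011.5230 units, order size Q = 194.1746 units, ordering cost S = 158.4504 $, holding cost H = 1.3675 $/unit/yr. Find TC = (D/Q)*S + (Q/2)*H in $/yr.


Ordering cost = D*S/Q = 15513.7872
Holding cost = Q*H/2 = 132.7669
TC = 15513.7872 + 132.7669 = 15646.5541

15646.5541 $/yr


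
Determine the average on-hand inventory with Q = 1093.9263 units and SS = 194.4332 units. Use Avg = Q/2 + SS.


Q/2 = 546.9632
Avg = 546.9632 + 194.4332 = 741.3963

741.3963 units


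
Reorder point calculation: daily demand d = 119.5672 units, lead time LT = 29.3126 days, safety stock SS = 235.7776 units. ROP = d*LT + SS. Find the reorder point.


d*LT = 119.5672 * 29.3126 = 3504.8255
ROP = 3504.8255 + 235.7776 = 3740.6031

3740.6031 units


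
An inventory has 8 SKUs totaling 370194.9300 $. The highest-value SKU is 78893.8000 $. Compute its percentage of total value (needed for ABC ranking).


Top item = 78893.8000
Total = 370194.9300
Percentage = 78893.8000 / 370194.9300 * 100 = 21.3114

21.3114%


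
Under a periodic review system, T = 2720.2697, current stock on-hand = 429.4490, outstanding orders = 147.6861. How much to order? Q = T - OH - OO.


Inventory position = OH + OO = 429.4490 + 147.6861 = 577.1351
Q = 2720.2697 - 577.1351 = 2143.1346

2143.1346 units


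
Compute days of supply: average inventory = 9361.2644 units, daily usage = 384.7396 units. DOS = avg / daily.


DOS = 9361.2644 / 384.7396 = 24.3314

24.3314 days


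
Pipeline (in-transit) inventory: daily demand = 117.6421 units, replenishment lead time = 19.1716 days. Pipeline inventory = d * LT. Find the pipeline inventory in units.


Pipeline = 117.6421 * 19.1716 = 2255.3873

2255.3873 units


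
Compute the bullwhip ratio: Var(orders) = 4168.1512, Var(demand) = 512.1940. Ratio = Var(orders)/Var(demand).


BW = 4168.1512 / 512.1940 = 8.1378

8.1378


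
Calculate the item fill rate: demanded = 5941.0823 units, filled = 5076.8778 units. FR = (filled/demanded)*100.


FR = 5076.8778 / 5941.0823 * 100 = 85.4538

85.4538%


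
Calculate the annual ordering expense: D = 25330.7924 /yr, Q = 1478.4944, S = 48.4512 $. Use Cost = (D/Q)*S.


Number of orders = D/Q = 17.1328
Cost = 17.1328 * 48.4512 = 830.1061

830.1061 $/yr


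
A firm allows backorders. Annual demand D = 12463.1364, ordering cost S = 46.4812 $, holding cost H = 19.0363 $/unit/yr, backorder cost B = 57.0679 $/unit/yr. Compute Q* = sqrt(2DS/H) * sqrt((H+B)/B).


sqrt(2DS/H) = 246.7039
sqrt((H+B)/B) = 1.1548
Q* = 246.7039 * 1.1548 = 284.8947

284.8947 units


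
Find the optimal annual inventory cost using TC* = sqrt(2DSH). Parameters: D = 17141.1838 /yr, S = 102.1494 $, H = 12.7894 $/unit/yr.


2*D*S*H = 44787497.6090
TC* = sqrt(44787497.6090) = 6692.3462

6692.3462 $/yr


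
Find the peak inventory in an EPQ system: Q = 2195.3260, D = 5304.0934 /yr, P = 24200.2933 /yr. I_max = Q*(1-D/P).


D/P = 0.2192
1 - D/P = 0.7808
I_max = 2195.3260 * 0.7808 = 1714.1660

1714.1660 units


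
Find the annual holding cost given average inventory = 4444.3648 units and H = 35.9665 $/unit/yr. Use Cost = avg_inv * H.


Cost = 4444.3648 * 35.9665 = 159848.2466

159848.2466 $/yr


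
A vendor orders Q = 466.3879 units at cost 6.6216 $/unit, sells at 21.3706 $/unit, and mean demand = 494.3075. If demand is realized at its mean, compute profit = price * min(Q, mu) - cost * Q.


Sales at mu = min(466.3879, 494.3075) = 466.3879
Revenue = 21.3706 * 466.3879 = 9966.9893
Total cost = 6.6216 * 466.3879 = 3088.2341
Profit = 9966.9893 - 3088.2341 = 6878.7551

6878.7551 $


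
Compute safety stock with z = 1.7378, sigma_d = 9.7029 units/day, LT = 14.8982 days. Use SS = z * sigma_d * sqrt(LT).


sqrt(LT) = sqrt(14.8982) = 3.8598
SS = 1.7378 * 9.7029 * 3.8598 = 65.0831

65.0831 units


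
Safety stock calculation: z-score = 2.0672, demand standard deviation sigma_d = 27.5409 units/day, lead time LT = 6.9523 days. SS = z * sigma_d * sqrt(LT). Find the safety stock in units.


sqrt(LT) = sqrt(6.9523) = 2.6367
SS = 2.0672 * 27.5409 * 2.6367 = 150.1153

150.1153 units


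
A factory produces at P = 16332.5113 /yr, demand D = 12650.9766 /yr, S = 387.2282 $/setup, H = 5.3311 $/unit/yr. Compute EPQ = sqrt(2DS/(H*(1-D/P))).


1 - D/P = 1 - 0.7746 = 0.2254
H*(1-D/P) = 1.2017
2DS = 9797629.7941
EPQ = sqrt(8153203.1871) = 2855.3814

2855.3814 units


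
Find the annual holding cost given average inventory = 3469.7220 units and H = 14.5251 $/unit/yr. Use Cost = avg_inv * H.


Cost = 3469.7220 * 14.5251 = 50398.0590

50398.0590 $/yr


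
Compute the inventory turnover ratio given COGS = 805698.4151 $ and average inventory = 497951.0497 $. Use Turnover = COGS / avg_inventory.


Turnover = 805698.4151 / 497951.0497 = 1.6180

1.6180


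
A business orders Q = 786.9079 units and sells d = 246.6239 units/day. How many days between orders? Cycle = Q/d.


Cycle = 786.9079 / 246.6239 = 3.1907

3.1907 days


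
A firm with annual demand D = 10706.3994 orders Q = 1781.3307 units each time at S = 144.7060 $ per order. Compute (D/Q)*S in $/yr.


Number of orders = D/Q = 6.0103
Cost = 6.0103 * 144.7060 = 869.7320

869.7320 $/yr


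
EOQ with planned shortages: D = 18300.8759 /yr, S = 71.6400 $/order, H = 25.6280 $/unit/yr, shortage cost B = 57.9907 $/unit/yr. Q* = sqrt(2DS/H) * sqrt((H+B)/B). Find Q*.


sqrt(2DS/H) = 319.8684
sqrt((H+B)/B) = 1.2008
Q* = 319.8684 * 1.2008 = 384.0996

384.0996 units


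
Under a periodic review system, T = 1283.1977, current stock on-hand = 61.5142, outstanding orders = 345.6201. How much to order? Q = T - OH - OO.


Inventory position = OH + OO = 61.5142 + 345.6201 = 407.1343
Q = 1283.1977 - 407.1343 = 876.0634

876.0634 units


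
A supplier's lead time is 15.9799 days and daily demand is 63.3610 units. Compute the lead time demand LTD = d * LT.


LTD = 63.3610 * 15.9799 = 1012.5024

1012.5024 units


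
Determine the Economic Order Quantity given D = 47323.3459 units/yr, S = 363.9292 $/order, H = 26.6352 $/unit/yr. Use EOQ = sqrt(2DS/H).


2*D*S = 2 * 47323.3459 * 363.9292 = 34444694.8294
2*D*S/H = 1293202.0345
EOQ = sqrt(1293202.0345) = 1137.1904

1137.1904 units


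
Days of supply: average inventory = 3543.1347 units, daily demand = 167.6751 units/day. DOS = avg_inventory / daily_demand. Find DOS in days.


DOS = 3543.1347 / 167.6751 = 21.1310

21.1310 days


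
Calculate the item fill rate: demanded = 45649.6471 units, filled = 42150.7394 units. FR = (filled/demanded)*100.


FR = 42150.7394 / 45649.6471 * 100 = 92.3353

92.3353%


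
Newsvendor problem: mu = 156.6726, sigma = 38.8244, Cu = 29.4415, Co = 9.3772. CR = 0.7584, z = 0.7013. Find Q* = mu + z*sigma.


CR = Cu/(Cu+Co) = 29.4415/(29.4415+9.3772) = 0.7584
z = 0.7013
Q* = 156.6726 + 0.7013 * 38.8244 = 183.9002

183.9002 units


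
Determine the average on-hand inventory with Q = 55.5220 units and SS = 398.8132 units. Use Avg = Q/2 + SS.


Q/2 = 27.7610
Avg = 27.7610 + 398.8132 = 426.5742

426.5742 units


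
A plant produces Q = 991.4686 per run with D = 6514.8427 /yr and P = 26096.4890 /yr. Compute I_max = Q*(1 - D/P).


D/P = 0.2496
1 - D/P = 0.7504
I_max = 991.4686 * 0.7504 = 743.9540

743.9540 units


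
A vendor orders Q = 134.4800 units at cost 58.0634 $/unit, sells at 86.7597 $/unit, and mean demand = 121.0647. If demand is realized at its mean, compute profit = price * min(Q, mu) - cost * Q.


Sales at mu = min(134.4800, 121.0647) = 121.0647
Revenue = 86.7597 * 121.0647 = 10503.5371
Total cost = 58.0634 * 134.4800 = 7808.3660
Profit = 10503.5371 - 7808.3660 = 2695.1710

2695.1710 $


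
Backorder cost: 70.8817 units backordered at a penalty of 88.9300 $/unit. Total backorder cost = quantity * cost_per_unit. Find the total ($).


Total = 70.8817 * 88.9300 = 6303.5096

6303.5096 $


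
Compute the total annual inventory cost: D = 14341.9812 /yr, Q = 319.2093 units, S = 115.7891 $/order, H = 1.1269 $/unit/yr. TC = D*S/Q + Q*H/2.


Ordering cost = D*S/Q = 5202.3707
Holding cost = Q*H/2 = 179.8585
TC = 5202.3707 + 179.8585 = 5382.2291

5382.2291 $/yr


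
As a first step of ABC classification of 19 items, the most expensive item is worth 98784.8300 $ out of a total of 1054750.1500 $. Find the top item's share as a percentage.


Top item = 98784.8300
Total = 1054750.1500
Percentage = 98784.8300 / 1054750.1500 * 100 = 9.3657

9.3657%


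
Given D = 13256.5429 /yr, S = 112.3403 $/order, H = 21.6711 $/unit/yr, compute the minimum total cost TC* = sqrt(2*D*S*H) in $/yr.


2*D*S*H = 64547111.5720
TC* = sqrt(64547111.5720) = 8034.1217

8034.1217 $/yr


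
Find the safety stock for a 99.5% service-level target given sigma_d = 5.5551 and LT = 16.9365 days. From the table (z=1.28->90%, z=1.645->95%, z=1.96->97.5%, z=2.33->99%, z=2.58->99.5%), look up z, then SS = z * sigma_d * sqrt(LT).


From the table, SL = 99.5% corresponds to z = 2.58
sqrt(LT) = sqrt(16.9365) = 4.1154
SS = 2.58 * 5.5551 * 4.1154 = 58.9825

58.9825 units


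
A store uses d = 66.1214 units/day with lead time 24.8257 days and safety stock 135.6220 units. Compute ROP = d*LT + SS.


d*LT = 66.1214 * 24.8257 = 1641.5100
ROP = 1641.5100 + 135.6220 = 1777.1320

1777.1320 units


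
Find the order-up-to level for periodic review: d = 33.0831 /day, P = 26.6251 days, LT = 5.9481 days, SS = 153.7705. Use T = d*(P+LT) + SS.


P + LT = 32.5732
d*(P+LT) = 33.0831 * 32.5732 = 1077.6224
T = 1077.6224 + 153.7705 = 1231.3929

1231.3929 units


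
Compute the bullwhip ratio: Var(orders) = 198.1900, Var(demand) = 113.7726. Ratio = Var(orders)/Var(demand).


BW = 198.1900 / 113.7726 = 1.7420

1.7420


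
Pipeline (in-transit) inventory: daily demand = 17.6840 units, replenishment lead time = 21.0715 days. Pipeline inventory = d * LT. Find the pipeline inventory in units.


Pipeline = 17.6840 * 21.0715 = 372.6284

372.6284 units


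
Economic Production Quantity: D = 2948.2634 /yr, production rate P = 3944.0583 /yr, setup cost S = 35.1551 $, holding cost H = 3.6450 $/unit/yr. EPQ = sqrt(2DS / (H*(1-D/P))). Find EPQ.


1 - D/P = 1 - 0.7475 = 0.2525
H*(1-D/P) = 0.9203
2DS = 207292.9893
EPQ = sqrt(225247.7752) = 474.6028

474.6028 units


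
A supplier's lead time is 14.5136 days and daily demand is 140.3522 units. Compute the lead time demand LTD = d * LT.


LTD = 140.3522 * 14.5136 = 2037.0157

2037.0157 units


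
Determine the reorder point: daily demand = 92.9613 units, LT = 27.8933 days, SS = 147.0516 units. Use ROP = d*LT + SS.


d*LT = 92.9613 * 27.8933 = 2592.9974
ROP = 2592.9974 + 147.0516 = 2740.0490

2740.0490 units


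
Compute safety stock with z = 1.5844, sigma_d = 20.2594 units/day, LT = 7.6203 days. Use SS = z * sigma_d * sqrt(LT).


sqrt(LT) = sqrt(7.6203) = 2.7605
SS = 1.5844 * 20.2594 * 2.7605 = 88.6089

88.6089 units


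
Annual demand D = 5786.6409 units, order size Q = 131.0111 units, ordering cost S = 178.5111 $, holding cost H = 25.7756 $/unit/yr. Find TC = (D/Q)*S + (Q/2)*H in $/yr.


Ordering cost = D*S/Q = 7884.6726
Holding cost = Q*H/2 = 1688.4449
TC = 7884.6726 + 1688.4449 = 9573.1175

9573.1175 $/yr


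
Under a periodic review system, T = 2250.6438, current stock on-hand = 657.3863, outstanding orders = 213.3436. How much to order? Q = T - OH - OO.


Inventory position = OH + OO = 657.3863 + 213.3436 = 870.7299
Q = 2250.6438 - 870.7299 = 1379.9139

1379.9139 units


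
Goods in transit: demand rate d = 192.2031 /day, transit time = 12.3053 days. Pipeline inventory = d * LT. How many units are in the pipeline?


Pipeline = 192.2031 * 12.3053 = 2365.1168

2365.1168 units


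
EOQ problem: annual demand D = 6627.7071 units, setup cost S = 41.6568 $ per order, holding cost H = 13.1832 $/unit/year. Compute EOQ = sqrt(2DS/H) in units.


2*D*S = 2 * 6627.7071 * 41.6568 = 552178.1382
2*D*S/H = 41884.9853
EOQ = sqrt(41884.9853) = 204.6582

204.6582 units


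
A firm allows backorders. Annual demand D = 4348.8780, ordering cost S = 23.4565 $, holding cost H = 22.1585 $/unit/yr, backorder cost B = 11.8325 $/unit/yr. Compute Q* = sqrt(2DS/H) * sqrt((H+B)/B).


sqrt(2DS/H) = 95.9544
sqrt((H+B)/B) = 1.6949
Q* = 95.9544 * 1.6949 = 162.6330

162.6330 units


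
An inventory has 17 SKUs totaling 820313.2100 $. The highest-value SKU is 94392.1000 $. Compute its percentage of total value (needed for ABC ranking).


Top item = 94392.1000
Total = 820313.2100
Percentage = 94392.1000 / 820313.2100 * 100 = 11.5068

11.5068%


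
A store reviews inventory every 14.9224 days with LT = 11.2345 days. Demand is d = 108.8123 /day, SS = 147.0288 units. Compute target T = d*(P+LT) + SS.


P + LT = 26.1569
d*(P+LT) = 108.8123 * 26.1569 = 2846.1924
T = 2846.1924 + 147.0288 = 2993.2212

2993.2212 units


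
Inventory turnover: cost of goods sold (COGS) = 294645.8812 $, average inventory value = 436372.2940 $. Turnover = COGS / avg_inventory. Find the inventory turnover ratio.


Turnover = 294645.8812 / 436372.2940 = 0.6752

0.6752


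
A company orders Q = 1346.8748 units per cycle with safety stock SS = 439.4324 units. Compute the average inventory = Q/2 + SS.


Q/2 = 673.4374
Avg = 673.4374 + 439.4324 = 1112.8698

1112.8698 units


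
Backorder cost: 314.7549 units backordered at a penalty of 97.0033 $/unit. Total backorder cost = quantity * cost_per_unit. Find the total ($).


Total = 314.7549 * 97.0033 = 30532.2640

30532.2640 $


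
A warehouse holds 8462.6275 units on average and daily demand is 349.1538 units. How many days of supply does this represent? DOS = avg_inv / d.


DOS = 8462.6275 / 349.1538 = 24.2375

24.2375 days


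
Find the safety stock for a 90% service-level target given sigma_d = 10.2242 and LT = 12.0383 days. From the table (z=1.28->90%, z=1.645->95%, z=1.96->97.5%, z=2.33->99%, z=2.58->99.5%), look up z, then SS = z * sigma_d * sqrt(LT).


From the table, SL = 90% corresponds to z = 1.28
sqrt(LT) = sqrt(12.0383) = 3.4696
SS = 1.28 * 10.2242 * 3.4696 = 45.4069

45.4069 units


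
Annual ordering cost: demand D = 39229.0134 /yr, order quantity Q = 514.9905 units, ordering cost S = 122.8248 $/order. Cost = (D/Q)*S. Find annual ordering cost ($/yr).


Number of orders = D/Q = 76.1742
Cost = 76.1742 * 122.8248 = 9356.0866

9356.0866 $/yr


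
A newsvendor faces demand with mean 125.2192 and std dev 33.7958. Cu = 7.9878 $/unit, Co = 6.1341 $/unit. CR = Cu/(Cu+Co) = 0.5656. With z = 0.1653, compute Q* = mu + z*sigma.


CR = Cu/(Cu+Co) = 7.9878/(7.9878+6.1341) = 0.5656
z = 0.1653
Q* = 125.2192 + 0.1653 * 33.7958 = 130.8056

130.8056 units


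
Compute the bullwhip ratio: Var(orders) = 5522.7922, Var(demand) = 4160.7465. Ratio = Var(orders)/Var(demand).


BW = 5522.7922 / 4160.7465 = 1.3274

1.3274


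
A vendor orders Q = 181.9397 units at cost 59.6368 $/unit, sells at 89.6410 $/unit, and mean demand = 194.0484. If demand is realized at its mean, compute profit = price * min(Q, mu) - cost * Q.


Sales at mu = min(181.9397, 194.0484) = 181.9397
Revenue = 89.6410 * 181.9397 = 16309.2566
Total cost = 59.6368 * 181.9397 = 10850.3015
Profit = 16309.2566 - 10850.3015 = 5458.9551

5458.9551 $


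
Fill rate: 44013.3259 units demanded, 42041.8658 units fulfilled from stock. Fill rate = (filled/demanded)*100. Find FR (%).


FR = 42041.8658 / 44013.3259 * 100 = 95.5208

95.5208%


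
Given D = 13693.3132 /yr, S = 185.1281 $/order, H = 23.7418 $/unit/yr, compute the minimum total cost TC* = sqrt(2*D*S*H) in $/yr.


2*D*S*H = 120371735.8528
TC* = sqrt(120371735.8528) = 10971.4054

10971.4054 $/yr


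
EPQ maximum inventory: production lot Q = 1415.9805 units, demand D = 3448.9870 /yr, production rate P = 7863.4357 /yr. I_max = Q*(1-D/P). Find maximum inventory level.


D/P = 0.4386
1 - D/P = 0.5614
I_max = 1415.9805 * 0.5614 = 794.9163

794.9163 units


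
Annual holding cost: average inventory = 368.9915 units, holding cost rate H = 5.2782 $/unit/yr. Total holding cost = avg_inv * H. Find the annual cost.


Cost = 368.9915 * 5.2782 = 1947.6109

1947.6109 $/yr


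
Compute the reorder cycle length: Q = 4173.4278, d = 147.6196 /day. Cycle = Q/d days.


Cycle = 4173.4278 / 147.6196 = 28.2715

28.2715 days


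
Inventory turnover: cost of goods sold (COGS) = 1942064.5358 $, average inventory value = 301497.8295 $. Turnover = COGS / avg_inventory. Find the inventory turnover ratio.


Turnover = 1942064.5358 / 301497.8295 = 6.4414

6.4414


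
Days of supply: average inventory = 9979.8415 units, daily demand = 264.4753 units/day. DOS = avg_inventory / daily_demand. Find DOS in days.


DOS = 9979.8415 / 264.4753 = 37.7345

37.7345 days


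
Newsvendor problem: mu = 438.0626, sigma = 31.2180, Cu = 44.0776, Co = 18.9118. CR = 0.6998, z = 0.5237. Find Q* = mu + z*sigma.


CR = Cu/(Cu+Co) = 44.0776/(44.0776+18.9118) = 0.6998
z = 0.5237
Q* = 438.0626 + 0.5237 * 31.2180 = 454.4115

454.4115 units


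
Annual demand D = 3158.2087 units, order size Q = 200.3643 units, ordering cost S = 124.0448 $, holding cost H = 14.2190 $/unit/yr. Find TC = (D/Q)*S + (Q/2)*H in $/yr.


Ordering cost = D*S/Q = 1955.2354
Holding cost = Q*H/2 = 1424.4900
TC = 1955.2354 + 1424.4900 = 3379.7254

3379.7254 $/yr


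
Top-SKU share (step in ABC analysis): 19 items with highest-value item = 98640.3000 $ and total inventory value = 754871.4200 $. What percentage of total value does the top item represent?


Top item = 98640.3000
Total = 754871.4200
Percentage = 98640.3000 / 754871.4200 * 100 = 13.0672

13.0672%


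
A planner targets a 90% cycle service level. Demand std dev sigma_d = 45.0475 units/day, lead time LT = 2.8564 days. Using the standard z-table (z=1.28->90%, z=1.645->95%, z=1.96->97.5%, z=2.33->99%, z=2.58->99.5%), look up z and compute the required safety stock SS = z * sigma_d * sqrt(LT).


From the table, SL = 90% corresponds to z = 1.28
sqrt(LT) = sqrt(2.8564) = 1.6901
SS = 1.28 * 45.0475 * 1.6901 = 97.4519

97.4519 units


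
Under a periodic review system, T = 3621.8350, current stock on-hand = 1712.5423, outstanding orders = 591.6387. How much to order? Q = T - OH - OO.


Inventory position = OH + OO = 1712.5423 + 591.6387 = 2304.1810
Q = 3621.8350 - 2304.1810 = 1317.6540

1317.6540 units


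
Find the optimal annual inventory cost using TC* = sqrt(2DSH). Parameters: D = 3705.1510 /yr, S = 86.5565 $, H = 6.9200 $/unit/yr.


2*D*S*H = 4438555.8510
TC* = sqrt(4438555.8510) = 2106.7880

2106.7880 $/yr


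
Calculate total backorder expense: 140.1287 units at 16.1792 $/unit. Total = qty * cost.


Total = 140.1287 * 16.1792 = 2267.1703

2267.1703 $


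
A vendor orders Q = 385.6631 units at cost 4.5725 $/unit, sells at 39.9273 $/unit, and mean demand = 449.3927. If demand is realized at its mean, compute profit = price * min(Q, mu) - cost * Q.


Sales at mu = min(385.6631, 449.3927) = 385.6631
Revenue = 39.9273 * 385.6631 = 15398.4863
Total cost = 4.5725 * 385.6631 = 1763.4445
Profit = 15398.4863 - 1763.4445 = 13635.0418

13635.0418 $


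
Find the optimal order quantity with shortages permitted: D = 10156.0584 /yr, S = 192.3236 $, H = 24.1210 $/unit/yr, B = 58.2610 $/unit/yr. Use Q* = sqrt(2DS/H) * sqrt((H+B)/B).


sqrt(2DS/H) = 402.4354
sqrt((H+B)/B) = 1.1891
Q* = 402.4354 * 1.1891 = 478.5457

478.5457 units


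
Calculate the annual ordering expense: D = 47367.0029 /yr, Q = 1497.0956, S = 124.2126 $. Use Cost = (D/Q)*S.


Number of orders = D/Q = 31.6393
Cost = 31.6393 * 124.2126 = 3929.9952

3929.9952 $/yr


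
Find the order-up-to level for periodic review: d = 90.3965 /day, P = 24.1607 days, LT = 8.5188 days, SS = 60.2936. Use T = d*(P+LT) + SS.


P + LT = 32.6795
d*(P+LT) = 90.3965 * 32.6795 = 2954.1124
T = 2954.1124 + 60.2936 = 3014.4060

3014.4060 units


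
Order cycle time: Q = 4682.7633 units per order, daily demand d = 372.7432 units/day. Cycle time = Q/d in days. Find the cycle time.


Cycle = 4682.7633 / 372.7432 = 12.5630

12.5630 days


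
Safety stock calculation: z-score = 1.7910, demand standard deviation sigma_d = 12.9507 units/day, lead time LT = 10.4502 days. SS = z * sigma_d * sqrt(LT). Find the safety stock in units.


sqrt(LT) = sqrt(10.4502) = 3.2327
SS = 1.7910 * 12.9507 * 3.2327 = 74.9810

74.9810 units


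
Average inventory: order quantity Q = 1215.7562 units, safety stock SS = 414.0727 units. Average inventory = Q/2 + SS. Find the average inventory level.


Q/2 = 607.8781
Avg = 607.8781 + 414.0727 = 1021.9508

1021.9508 units


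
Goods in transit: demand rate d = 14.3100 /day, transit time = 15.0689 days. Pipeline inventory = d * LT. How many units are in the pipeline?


Pipeline = 14.3100 * 15.0689 = 215.6360

215.6360 units


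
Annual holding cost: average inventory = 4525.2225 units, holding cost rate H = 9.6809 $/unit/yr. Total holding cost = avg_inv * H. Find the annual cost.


Cost = 4525.2225 * 9.6809 = 43808.2265

43808.2265 $/yr


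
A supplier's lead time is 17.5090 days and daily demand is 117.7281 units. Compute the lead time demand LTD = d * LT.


LTD = 117.7281 * 17.5090 = 2061.3013

2061.3013 units


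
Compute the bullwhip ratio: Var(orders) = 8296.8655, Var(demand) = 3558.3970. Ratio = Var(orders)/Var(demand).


BW = 8296.8655 / 3558.3970 = 2.3316

2.3316


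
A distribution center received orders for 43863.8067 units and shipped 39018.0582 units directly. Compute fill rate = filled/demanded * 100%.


FR = 39018.0582 / 43863.8067 * 100 = 88.9527

88.9527%


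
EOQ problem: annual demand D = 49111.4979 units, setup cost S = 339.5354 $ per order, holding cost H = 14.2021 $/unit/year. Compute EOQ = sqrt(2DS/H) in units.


2*D*S = 2 * 49111.4979 * 339.5354 = 33350184.1682
2*D*S/H = 2348257.2414
EOQ = sqrt(2348257.2414) = 1532.4024

1532.4024 units


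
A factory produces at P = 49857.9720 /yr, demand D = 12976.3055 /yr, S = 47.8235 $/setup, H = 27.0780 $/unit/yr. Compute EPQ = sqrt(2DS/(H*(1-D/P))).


1 - D/P = 1 - 0.2603 = 0.7397
H*(1-D/P) = 20.0305
2DS = 1241144.6922
EPQ = sqrt(61962.6386) = 248.9230

248.9230 units


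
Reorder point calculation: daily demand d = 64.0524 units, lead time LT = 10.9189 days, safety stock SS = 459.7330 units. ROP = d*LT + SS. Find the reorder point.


d*LT = 64.0524 * 10.9189 = 699.3818
ROP = 699.3818 + 459.7330 = 1159.1148

1159.1148 units


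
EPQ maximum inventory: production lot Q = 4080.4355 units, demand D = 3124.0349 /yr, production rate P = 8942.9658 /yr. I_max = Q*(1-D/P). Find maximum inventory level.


D/P = 0.3493
1 - D/P = 0.6507
I_max = 4080.4355 * 0.6507 = 2655.0221

2655.0221 units
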